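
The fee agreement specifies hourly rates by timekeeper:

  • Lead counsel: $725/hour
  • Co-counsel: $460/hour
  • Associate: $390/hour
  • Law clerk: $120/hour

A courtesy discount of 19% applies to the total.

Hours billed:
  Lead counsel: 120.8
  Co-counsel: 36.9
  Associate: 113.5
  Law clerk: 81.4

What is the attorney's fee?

$128,455.47

Lead counsel: 120.8 × $725 = $87,580.00
Co-counsel: 36.9 × $460 = $16,974.00
Associate: 113.5 × $390 = $44,265.00
Law clerk: 81.4 × $120 = $9,768.00
Subtotal: $158,587.00
Less 19% discount: −$30,131.53
Total: $158,587.00 − $30,131.53 = $128,455.47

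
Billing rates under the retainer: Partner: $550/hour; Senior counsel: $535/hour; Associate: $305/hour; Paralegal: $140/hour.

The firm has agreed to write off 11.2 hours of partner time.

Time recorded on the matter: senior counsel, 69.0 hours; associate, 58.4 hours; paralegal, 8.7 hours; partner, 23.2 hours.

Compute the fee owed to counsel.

$62,545.00

Partner: 23.2 × $550 = $12,760.00
Senior counsel: 69.0 × $535 = $36,915.00
Associate: 58.4 × $305 = $17,812.00
Paralegal: 8.7 × $140 = $1,218.00
Subtotal: $68,705.00
Write-off: 11.2 × $550 = $6,160.00
Total: $68,705.00 − $6,160.00 = $62,545.00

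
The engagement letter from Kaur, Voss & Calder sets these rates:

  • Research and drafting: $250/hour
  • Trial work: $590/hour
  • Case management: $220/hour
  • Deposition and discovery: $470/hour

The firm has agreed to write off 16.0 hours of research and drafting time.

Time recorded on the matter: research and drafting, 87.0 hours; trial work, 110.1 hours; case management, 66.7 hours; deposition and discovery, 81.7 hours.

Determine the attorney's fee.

$135,782.00

Research and drafting: 87.0 × $250 = $21,750.00
Trial work: 110.1 × $590 = $64,959.00
Case management: 66.7 × $220 = $14,674.00
Deposition and discovery: 81.7 × $470 = $38,399.00
Subtotal: $139,782.00
Write-off: 16.0 × $250 = $4,000.00
Total: $139,782.00 − $4,000.00 = $135,782.00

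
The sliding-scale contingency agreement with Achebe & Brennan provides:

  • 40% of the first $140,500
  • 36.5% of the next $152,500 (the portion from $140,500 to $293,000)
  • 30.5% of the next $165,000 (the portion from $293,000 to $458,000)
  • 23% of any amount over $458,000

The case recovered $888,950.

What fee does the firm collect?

First $140,500 at 40% = $56,200.00
Next $152,500 at 36.5% = $55,662.50
Next $165,000 at 30.5% = $50,325.00
Remaining $430,950 at 23% = $99,118.50
Fee: $56,200.00 + $55,662.50 + $50,325.00 + $99,118.50 = $261,306.00

$261,306.00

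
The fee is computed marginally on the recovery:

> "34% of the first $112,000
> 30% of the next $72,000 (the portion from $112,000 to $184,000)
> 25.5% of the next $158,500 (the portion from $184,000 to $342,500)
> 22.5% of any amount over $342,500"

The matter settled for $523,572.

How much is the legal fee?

First $112,000 at 34% = $38,080.00
Next $72,000 at 30% = $21,600.00
Next $158,500 at 25.5% = $40,417.50
Remaining $181,072 at 22.5% = $40,741.20
Fee: $38,080.00 + $21,600.00 + $40,417.50 + $40,741.20 = $140,838.70

$140,838.70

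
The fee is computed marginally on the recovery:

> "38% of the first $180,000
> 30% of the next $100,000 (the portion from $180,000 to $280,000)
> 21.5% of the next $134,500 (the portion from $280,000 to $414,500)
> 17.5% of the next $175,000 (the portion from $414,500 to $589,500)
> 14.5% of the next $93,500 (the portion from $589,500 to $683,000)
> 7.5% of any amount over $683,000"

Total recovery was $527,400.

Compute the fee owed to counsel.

$147,075.00

First $180,000 at 38% = $68,400.00
Next $100,000 at 30% = $30,000.00
Next $134,500 at 21.5% = $28,917.50
Remaining $112,900 at 17.5% = $19,757.50
Fee: $68,400.00 + $30,000.00 + $28,917.50 + $19,757.50 = $147,075.00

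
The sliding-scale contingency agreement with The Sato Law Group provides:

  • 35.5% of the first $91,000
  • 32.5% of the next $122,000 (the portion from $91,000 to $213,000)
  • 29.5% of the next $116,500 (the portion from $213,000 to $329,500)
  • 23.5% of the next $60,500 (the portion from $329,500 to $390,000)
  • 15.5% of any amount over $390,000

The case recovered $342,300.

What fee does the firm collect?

$109,330.50

First $91,000 at 35.5% = $32,305.00
Next $122,000 at 32.5% = $39,650.00
Next $116,500 at 29.5% = $34,367.50
Remaining $12,800 at 23.5% = $3,008.00
Fee: $32,305.00 + $39,650.00 + $34,367.50 + $3,008.00 = $109,330.50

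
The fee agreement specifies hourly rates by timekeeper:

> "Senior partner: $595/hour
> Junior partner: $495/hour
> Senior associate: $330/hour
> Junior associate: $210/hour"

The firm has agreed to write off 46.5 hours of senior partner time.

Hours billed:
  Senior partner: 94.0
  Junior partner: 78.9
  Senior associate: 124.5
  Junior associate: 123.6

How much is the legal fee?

$134,359.00

Senior partner: 94.0 × $595 = $55,930.00
Junior partner: 78.9 × $495 = $39,055.50
Senior associate: 124.5 × $330 = $41,085.00
Junior associate: 123.6 × $210 = $25,956.00
Subtotal: $162,026.50
Write-off: 46.5 × $595 = $27,667.50
Total: $162,026.50 − $27,667.50 = $134,359.00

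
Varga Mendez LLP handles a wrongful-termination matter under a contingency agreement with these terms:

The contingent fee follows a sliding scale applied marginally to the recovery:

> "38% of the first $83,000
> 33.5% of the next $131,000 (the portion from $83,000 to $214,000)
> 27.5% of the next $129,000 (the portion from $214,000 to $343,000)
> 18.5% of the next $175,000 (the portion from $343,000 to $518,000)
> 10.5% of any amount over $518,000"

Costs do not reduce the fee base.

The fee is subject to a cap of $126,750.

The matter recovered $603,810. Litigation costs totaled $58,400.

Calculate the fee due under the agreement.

Fee base is the gross recovery, $603,810; costs are reimbursed separately.
First $83,000 at 38% = $31,540.00
Next $131,000 at 33.5% = $43,885.00
Next $129,000 at 27.5% = $35,475.00
Next $175,000 at 18.5% = $32,375.00
Remaining $85,810 at 10.5% = $9,010.05
Fee: $31,540.00 + $43,885.00 + $35,475.00 + $32,375.00 + $9,010.05 = $152,285.05
$152,285.05 exceeds the $126,750 cap, so the fee is capped at $126,750.00.

$126,750.00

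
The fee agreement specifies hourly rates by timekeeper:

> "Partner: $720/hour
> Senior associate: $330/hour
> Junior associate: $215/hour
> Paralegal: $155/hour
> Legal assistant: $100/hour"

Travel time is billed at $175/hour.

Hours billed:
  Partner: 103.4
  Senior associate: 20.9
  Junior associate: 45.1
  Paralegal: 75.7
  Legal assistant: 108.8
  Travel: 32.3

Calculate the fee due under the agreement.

Partner: 103.4 × $720 = $74,448.00
Senior associate: 20.9 × $330 = $6,897.00
Junior associate: 45.1 × $215 = $9,696.50
Paralegal: 75.7 × $155 = $11,733.50
Legal assistant: 108.8 × $100 = $10,880.00
Subtotal: $74,448.00 + $6,897.00 + $9,696.50 + $11,733.50 + $10,880.00 = $113,655.00
Travel: 32.3 × $175 = $5,652.50
Total: $113,655.00 + $5,652.50 = $119,307.50

$119,307.50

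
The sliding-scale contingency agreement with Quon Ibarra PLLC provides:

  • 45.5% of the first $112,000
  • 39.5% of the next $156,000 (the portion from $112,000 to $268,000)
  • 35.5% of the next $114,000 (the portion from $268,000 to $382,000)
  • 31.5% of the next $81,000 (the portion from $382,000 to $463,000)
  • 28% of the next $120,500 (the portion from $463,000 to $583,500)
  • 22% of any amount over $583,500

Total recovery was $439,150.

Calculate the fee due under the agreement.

First $112,000 at 45.5% = $50,960.00
Next $156,000 at 39.5% = $61,620.00
Next $114,000 at 35.5% = $40,470.00
Remaining $57,150 at 31.5% = $18,002.25
Fee: $50,960.00 + $61,620.00 + $40,470.00 + $18,002.25 = $171,052.25

$171,052.25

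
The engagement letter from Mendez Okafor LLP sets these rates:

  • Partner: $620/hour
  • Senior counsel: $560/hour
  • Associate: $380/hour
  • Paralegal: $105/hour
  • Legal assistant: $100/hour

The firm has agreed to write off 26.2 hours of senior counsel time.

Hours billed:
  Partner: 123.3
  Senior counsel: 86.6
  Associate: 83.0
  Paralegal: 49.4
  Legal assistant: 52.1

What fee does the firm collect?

$152,207.00

Partner: 123.3 × $620 = $76,446.00
Senior counsel: 86.6 × $560 = $48,496.00
Associate: 83.0 × $380 = $31,540.00
Paralegal: 49.4 × $105 = $5,187.00
Legal assistant: 52.1 × $100 = $5,210.00
Subtotal: $166,879.00
Write-off: 26.2 × $560 = $14,672.00
Total: $166,879.00 − $14,672.00 = $152,207.00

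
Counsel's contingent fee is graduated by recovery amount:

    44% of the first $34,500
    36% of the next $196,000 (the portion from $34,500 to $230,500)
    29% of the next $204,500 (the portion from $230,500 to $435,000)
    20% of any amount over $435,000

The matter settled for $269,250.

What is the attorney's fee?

$96,977.50

First $34,500 at 44% = $15,180.00
Next $196,000 at 36% = $70,560.00
Remaining $38,750 at 29% = $11,237.50
Fee: $15,180.00 + $70,560.00 + $11,237.50 = $96,977.50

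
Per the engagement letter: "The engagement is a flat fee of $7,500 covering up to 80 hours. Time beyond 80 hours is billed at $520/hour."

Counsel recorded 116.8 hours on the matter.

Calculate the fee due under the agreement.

$26,636.00

Flat fee: $7,500.00
Excess hours: 116.8 − 80 = 36.8
Overrun: 36.8 × $520 = $19,136.00
Total: $7,500.00 + $19,136.00 = $26,636.00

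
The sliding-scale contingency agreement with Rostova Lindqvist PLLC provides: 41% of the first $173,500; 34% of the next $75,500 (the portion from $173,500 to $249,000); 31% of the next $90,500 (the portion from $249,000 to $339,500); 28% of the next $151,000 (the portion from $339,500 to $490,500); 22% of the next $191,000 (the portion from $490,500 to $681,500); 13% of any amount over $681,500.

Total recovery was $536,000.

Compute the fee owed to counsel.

First $173,500 at 41% = $71,135.00
Next $75,500 at 34% = $25,670.00
Next $90,500 at 31% = $28,055.00
Next $151,000 at 28% = $42,280.00
Remaining $45,500 at 22% = $10,010.00
Fee: $71,135.00 + $25,670.00 + $28,055.00 + $42,280.00 + $10,010.00 = $177,150.00

$177,150.00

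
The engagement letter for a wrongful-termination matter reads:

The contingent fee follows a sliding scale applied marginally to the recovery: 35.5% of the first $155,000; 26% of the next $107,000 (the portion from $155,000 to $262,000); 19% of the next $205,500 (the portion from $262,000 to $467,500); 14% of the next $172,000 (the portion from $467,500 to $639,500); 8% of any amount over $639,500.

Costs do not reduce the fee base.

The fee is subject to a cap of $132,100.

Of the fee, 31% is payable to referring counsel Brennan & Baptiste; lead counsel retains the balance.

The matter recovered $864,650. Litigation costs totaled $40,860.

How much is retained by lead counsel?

Fee base is the gross recovery, $864,650; costs are reimbursed separately.
First $155,000 at 35.5% = $55,025.00
Next $107,000 at 26% = $27,820.00
Next $205,500 at 19% = $39,045.00
Next $172,000 at 14% = $24,080.00
Remaining $225,150 at 8% = $18,012.00
Fee: $55,025.00 + $27,820.00 + $39,045.00 + $24,080.00 + $18,012.00 = $163,982.00
$163,982.00 exceeds the $132,100 cap, so the fee is capped at $132,100.00.
Referral share: 31% of $132,100.00 = $40,951.00; lead counsel retains $132,100.00 − $40,951.00 = $91,149.00.

$91,149.00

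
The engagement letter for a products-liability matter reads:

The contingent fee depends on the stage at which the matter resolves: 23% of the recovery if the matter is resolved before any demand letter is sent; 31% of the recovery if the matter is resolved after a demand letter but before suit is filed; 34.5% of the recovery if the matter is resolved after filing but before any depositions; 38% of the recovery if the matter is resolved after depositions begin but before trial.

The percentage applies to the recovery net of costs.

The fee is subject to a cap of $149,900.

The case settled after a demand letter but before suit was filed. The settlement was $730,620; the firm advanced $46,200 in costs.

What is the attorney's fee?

Fee base (net of costs): $730,620 − $46,200 = $684,420
The matter settled after a demand letter but before suit was filed, so the 31% rate applies.
$684,420 × 31% = $212,170.20
$212,170.20 exceeds the $149,900 cap, so the fee is capped at $149,900.00.

$149,900.00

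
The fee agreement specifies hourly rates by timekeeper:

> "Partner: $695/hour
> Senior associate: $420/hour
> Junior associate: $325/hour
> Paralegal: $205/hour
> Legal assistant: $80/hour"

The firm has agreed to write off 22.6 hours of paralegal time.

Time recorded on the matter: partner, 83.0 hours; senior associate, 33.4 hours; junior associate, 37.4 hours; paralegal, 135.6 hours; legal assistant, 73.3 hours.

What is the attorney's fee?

Partner: 83.0 × $695 = $57,685.00
Senior associate: 33.4 × $420 = $14,028.00
Junior associate: 37.4 × $325 = $12,155.00
Paralegal: 135.6 × $205 = $27,798.00
Legal assistant: 73.3 × $80 = $5,864.00
Subtotal: $117,530.00
Write-off: 22.6 × $205 = $4,633.00
Total: $117,530.00 − $4,633.00 = $112,897.00

$112,897.00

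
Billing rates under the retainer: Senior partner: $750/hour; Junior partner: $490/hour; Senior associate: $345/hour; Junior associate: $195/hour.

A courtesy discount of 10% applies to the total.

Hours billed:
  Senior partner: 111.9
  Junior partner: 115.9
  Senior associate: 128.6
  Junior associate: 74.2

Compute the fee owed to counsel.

$179,596.80

Senior partner: 111.9 × $750 = $83,925.00
Junior partner: 115.9 × $490 = $56,791.00
Senior associate: 128.6 × $345 = $44,367.00
Junior associate: 74.2 × $195 = $14,469.00
Subtotal: $199,552.00
Less 10% discount: −$19,955.20
Total: $199,552.00 − $19,955.20 = $179,596.80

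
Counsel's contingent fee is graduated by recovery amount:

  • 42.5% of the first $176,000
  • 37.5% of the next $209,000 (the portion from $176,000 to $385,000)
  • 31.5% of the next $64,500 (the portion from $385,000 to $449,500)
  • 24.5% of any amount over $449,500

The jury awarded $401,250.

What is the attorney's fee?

$158,293.75

First $176,000 at 42.5% = $74,800.00
Next $209,000 at 37.5% = $78,375.00
Remaining $16,250 at 31.5% = $5,118.75
Fee: $74,800.00 + $78,375.00 + $5,118.75 = $158,293.75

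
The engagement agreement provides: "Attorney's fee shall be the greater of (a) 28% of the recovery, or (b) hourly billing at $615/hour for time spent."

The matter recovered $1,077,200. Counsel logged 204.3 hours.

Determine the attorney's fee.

$301,616.00

(a) 28% of $1,077,200 = $301,616.00
(b) 204.3 × $615 = $125,644.50
The greater is (a): $301,616.00.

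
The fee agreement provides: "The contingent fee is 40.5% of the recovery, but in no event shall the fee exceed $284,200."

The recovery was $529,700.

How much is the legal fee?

$214,528.50

40.5% of $529,700 = $214,528.50
That is under the $284,200 cap.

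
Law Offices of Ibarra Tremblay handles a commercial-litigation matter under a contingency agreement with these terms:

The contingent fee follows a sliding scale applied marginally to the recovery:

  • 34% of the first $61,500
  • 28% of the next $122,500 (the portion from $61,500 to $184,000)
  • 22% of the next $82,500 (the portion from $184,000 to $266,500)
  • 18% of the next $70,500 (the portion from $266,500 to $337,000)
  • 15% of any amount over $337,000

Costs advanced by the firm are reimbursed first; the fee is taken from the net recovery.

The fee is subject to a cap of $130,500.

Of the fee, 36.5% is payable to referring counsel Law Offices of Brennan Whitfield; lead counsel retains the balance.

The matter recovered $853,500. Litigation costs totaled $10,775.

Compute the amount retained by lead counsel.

Fee base (net of costs): $853,500 − $10,775 = $842,725
First $61,500 at 34% = $20,910.00
Next $122,500 at 28% = $34,300.00
Next $82,500 at 22% = $18,150.00
Next $70,500 at 18% = $12,690.00
Remaining $505,725 at 15% = $75,858.75
Fee: $20,910.00 + $34,300.00 + $18,150.00 + $12,690.00 + $75,858.75 = $161,908.75
$161,908.75 exceeds the $130,500 cap, so the fee is capped at $130,500.00.
Referral share: 36.5% of $130,500.00 = $47,632.50; lead counsel retains $130,500.00 − $47,632.50 = $82,867.50.

$82,867.50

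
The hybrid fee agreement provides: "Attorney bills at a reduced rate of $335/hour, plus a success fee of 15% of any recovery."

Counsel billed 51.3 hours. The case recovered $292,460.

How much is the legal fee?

$61,054.50

Hourly: 51.3 × $335 = $17,185.50
Success fee: 15% of $292,460 = $43,869.00
Total: $17,185.50 + $43,869.00 = $61,054.50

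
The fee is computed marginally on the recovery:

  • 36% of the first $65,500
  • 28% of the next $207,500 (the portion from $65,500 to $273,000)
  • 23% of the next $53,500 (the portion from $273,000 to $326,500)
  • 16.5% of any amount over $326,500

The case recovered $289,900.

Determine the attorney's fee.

First $65,500 at 36% = $23,580.00
Next $207,500 at 28% = $58,100.00
Remaining $16,900 at 23% = $3,887.00
Fee: $23,580.00 + $58,100.00 + $3,887.00 = $85,567.00

$85,567.00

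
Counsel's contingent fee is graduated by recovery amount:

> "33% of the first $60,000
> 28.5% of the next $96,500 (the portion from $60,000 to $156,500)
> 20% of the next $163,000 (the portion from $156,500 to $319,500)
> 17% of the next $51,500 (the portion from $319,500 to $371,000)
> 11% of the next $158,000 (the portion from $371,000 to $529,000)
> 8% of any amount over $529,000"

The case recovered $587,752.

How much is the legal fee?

First $60,000 at 33% = $19,800.00
Next $96,500 at 28.5% = $27,502.50
Next $163,000 at 20% = $32,600.00
Next $51,500 at 17% = $8,755.00
Next $158,000 at 11% = $17,380.00
Remaining $58,752 at 8% = $4,700.16
Fee: $19,800.00 + $27,502.50 + $32,600.00 + $8,755.00 + $17,380.00 + $4,700.16 = $110,737.66

$110,737.66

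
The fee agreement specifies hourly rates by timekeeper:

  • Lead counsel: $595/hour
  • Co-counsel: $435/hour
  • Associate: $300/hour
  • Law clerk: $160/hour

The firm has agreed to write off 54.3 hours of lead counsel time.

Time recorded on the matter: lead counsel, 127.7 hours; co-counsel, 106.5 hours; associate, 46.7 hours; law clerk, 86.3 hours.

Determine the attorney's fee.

Lead counsel: 127.7 × $595 = $75,981.50
Co-counsel: 106.5 × $435 = $46,327.50
Associate: 46.7 × $300 = $14,010.00
Law clerk: 86.3 × $160 = $13,808.00
Subtotal: $150,127.00
Write-off: 54.3 × $595 = $32,308.50
Total: $150,127.00 − $32,308.50 = $117,818.50

$117,818.50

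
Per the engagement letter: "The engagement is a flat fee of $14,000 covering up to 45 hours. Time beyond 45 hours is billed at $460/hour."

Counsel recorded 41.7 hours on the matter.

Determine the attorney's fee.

41.7 hours is within the 45-hour scope; only the flat fee applies.

$14,000.00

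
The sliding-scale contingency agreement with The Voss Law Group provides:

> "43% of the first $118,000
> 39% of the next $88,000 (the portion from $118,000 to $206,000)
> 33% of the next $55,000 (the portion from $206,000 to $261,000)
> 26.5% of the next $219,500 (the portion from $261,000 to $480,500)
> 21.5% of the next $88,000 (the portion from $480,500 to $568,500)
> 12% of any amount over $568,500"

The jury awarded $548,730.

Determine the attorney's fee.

First $118,000 at 43% = $50,740.00
Next $88,000 at 39% = $34,320.00
Next $55,000 at 33% = $18,150.00
Next $219,500 at 26.5% = $58,167.50
Remaining $68,230 at 21.5% = $14,669.45
Fee: $50,740.00 + $34,320.00 + $18,150.00 + $58,167.50 + $14,669.45 = $176,046.95

$176,046.95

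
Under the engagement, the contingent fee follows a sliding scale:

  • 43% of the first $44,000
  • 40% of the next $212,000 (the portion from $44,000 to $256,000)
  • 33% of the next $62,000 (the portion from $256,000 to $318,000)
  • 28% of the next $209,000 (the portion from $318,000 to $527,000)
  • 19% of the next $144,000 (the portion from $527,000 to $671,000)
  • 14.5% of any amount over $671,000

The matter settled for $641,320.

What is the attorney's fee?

First $44,000 at 43% = $18,920.00
Next $212,000 at 40% = $84,800.00
Next $62,000 at 33% = $20,460.00
Next $209,000 at 28% = $58,520.00
Remaining $114,320 at 19% = $21,720.80
Fee: $18,920.00 + $84,800.00 + $20,460.00 + $58,520.00 + $21,720.80 = $204,420.80

$204,420.80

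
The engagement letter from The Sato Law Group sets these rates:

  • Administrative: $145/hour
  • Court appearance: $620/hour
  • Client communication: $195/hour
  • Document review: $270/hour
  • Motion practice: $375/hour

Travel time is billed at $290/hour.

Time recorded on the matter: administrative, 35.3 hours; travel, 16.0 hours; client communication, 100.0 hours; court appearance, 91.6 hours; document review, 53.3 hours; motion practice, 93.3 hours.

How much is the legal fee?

$135,429.00

Administrative: 35.3 × $145 = $5,118.50
Court appearance: 91.6 × $620 = $56,792.00
Client communication: 100.0 × $195 = $19,500.00
Document review: 53.3 × $270 = $14,391.00
Motion practice: 93.3 × $375 = $34,987.50
Subtotal: $5,118.50 + $56,792.00 + $19,500.00 + $14,391.00 + $34,987.50 = $130,789.00
Travel: 16.0 × $290 = $4,640.00
Total: $130,789.00 + $4,640.00 = $135,429.00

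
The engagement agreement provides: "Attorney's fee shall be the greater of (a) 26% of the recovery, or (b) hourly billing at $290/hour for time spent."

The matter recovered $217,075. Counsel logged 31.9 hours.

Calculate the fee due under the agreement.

$56,439.50

(a) 26% of $217,075 = $56,439.50
(b) 31.9 × $290 = $9,251.00
The greater is (a): $56,439.50.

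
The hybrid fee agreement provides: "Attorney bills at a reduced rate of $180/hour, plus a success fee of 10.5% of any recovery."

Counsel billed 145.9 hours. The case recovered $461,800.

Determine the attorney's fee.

Hourly: 145.9 × $180 = $26,262.00
Success fee: 10.5% of $461,800 = $48,489.00
Total: $26,262.00 + $48,489.00 = $74,751.00

$74,751.00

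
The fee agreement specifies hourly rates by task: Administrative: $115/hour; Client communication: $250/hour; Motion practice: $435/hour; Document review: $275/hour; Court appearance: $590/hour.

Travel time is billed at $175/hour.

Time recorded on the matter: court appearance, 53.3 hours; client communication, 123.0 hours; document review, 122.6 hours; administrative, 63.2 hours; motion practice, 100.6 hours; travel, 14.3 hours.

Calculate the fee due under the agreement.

$149,443.50

Administrative: 63.2 × $115 = $7,268.00
Client communication: 123.0 × $250 = $30,750.00
Motion practice: 100.6 × $435 = $43,761.00
Document review: 122.6 × $275 = $33,715.00
Court appearance: 53.3 × $590 = $31,447.00
Subtotal: $7,268.00 + $30,750.00 + $43,761.00 + $33,715.00 + $31,447.00 = $146,941.00
Travel: 14.3 × $175 = $2,502.50
Total: $146,941.00 + $2,502.50 = $149,443.50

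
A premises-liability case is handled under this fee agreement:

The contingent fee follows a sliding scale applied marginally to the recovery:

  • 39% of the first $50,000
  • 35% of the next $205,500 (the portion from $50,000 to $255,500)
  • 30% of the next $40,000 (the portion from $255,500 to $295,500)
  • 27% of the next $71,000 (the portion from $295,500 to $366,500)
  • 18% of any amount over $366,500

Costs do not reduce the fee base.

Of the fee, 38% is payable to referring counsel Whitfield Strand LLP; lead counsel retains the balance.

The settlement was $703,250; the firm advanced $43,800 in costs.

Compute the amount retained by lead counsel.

Fee base is the gross recovery, $703,250; costs are reimbursed separately.
First $50,000 at 39% = $19,500.00
Next $205,500 at 35% = $71,925.00
Next $40,000 at 30% = $12,000.00
Next $71,000 at 27% = $19,170.00
Remaining $336,750 at 18% = $60,615.00
Fee: $19,500.00 + $71,925.00 + $12,000.00 + $19,170.00 + $60,615.00 = $183,210.00
Referral share: 38% of $183,210.00 = $69,619.80; lead counsel retains $183,210.00 − $69,619.80 = $113,590.20.

$113,590.20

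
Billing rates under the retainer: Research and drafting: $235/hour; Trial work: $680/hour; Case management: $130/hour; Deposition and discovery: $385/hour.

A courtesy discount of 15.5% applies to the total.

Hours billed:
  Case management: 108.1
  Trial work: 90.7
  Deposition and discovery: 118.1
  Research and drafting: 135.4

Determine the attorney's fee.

$129,298.94

Research and drafting: 135.4 × $235 = $31,819.00
Trial work: 90.7 × $680 = $61,676.00
Case management: 108.1 × $130 = $14,053.00
Deposition and discovery: 118.1 × $385 = $45,468.50
Subtotal: $153,016.50
Less 15.5% discount: −$23,717.56
Total: $153,016.50 − $23,717.56 = $129,298.94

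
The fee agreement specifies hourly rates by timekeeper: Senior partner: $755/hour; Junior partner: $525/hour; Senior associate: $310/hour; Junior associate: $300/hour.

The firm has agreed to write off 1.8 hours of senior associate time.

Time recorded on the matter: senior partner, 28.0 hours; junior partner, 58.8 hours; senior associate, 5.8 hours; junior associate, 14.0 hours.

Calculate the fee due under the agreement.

$57,450.00

Senior partner: 28.0 × $755 = $21,140.00
Junior partner: 58.8 × $525 = $30,870.00
Senior associate: 5.8 × $310 = $1,798.00
Junior associate: 14.0 × $300 = $4,200.00
Subtotal: $58,008.00
Write-off: 1.8 × $310 = $558.00
Total: $58,008.00 − $558.00 = $57,450.00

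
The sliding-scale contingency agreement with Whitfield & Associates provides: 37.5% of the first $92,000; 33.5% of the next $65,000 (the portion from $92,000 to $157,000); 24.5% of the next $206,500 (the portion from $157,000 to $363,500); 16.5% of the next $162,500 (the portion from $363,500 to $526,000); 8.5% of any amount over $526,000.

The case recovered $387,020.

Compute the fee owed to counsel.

$110,748.30

First $92,000 at 37.5% = $34,500.00
Next $65,000 at 33.5% = $21,775.00
Next $206,500 at 24.5% = $50,592.50
Remaining $23,520 at 16.5% = $3,880.80
Fee: $34,500.00 + $21,775.00 + $50,592.50 + $3,880.80 = $110,748.30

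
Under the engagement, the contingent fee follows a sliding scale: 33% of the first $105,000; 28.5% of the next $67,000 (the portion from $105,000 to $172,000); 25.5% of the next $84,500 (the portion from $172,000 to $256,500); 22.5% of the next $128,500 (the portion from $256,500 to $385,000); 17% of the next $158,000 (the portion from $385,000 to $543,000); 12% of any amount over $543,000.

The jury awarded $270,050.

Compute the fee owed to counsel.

First $105,000 at 33% = $34,650.00
Next $67,000 at 28.5% = $19,095.00
Next $84,500 at 25.5% = $21,547.50
Remaining $13,550 at 22.5% = $3,048.75
Fee: $34,650.00 + $19,095.00 + $21,547.50 + $3,048.75 = $78,341.25

$78,341.25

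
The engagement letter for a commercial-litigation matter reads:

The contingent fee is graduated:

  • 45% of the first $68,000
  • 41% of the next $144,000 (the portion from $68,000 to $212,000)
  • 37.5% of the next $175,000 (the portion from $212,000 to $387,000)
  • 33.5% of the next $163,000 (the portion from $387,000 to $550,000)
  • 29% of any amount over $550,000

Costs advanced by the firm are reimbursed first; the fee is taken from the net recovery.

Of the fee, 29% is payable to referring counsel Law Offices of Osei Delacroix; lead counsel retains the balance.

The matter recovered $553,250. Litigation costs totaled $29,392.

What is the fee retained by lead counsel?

$142,789.83

Fee base (net of costs): $553,250 − $29,392 = $523,858
First $68,000 at 45% = $30,600.00
Next $144,000 at 41% = $59,040.00
Next $175,000 at 37.5% = $65,625.00
Remaining $136,858 at 33.5% = $45,847.43
Fee: $30,600.00 + $59,040.00 + $65,625.00 + $45,847.43 = $201,112.43
Referral share: 29% of $201,112.43 = $58,322.60; lead counsel retains $201,112.43 − $58,322.60 = $142,789.83.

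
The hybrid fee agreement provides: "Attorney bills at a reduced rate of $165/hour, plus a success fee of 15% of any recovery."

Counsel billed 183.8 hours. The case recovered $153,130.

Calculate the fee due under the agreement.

Hourly: 183.8 × $165 = $30,327.00
Success fee: 15% of $153,130 = $22,969.50
Total: $30,327.00 + $22,969.50 = $53,296.50

$53,296.50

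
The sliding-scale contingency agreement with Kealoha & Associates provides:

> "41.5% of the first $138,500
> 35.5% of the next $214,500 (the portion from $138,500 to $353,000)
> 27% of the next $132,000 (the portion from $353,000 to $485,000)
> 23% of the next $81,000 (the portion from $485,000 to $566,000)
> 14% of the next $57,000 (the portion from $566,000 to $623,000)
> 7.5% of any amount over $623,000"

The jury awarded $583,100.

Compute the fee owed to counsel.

$190,289.00

First $138,500 at 41.5% = $57,477.50
Next $214,500 at 35.5% = $76,147.50
Next $132,000 at 27% = $35,640.00
Next $81,000 at 23% = $18,630.00
Remaining $17,100 at 14% = $2,394.00
Fee: $57,477.50 + $76,147.50 + $35,640.00 + $18,630.00 + $2,394.00 = $190,289.00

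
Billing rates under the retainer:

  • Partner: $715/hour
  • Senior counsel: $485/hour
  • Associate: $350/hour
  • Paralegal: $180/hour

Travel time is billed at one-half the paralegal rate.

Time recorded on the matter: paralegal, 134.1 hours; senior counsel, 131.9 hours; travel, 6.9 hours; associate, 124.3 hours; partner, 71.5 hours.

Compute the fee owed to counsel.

Partner: 71.5 × $715 = $51,122.50
Senior counsel: 131.9 × $485 = $63,971.50
Associate: 124.3 × $350 = $43,505.00
Paralegal: 134.1 × $180 = $24,138.00
Subtotal: $51,122.50 + $63,971.50 + $43,505.00 + $24,138.00 = $182,737.00
Travel: 6.9 × ($180 ÷ 2) = 6.9 × $90.00 = $621.00
Total: $182,737.00 + $621.00 = $183,358.00

$183,358.00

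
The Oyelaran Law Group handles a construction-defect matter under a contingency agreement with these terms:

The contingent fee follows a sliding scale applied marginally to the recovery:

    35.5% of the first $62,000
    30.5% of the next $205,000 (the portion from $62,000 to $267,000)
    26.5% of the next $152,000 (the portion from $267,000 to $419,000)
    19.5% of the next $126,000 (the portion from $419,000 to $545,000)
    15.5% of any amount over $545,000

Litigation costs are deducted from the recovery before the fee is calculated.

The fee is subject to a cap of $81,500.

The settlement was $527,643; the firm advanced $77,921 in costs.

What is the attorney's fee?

$81,500.00

Fee base (net of costs): $527,643 − $77,921 = $449,722
First $62,000 at 35.5% = $22,010.00
Next $205,000 at 30.5% = $62,525.00
Next $152,000 at 26.5% = $40,280.00
Remaining $30,722 at 19.5% = $5,990.79
Fee: $22,010.00 + $62,525.00 + $40,280.00 + $5,990.79 = $130,805.79
$130,805.79 exceeds the $81,500 cap, so the fee is capped at $81,500.00.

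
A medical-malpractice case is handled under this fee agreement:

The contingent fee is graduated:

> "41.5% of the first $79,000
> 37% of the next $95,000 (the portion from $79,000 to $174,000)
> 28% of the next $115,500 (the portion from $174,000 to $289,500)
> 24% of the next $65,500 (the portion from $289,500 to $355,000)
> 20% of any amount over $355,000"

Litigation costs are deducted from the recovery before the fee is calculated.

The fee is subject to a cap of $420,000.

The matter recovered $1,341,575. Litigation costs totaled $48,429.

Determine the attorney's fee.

Fee base (net of costs): $1,341,575 − $48,429 = $1,293,146
First $79,000 at 41.5% = $32,785.00
Next $95,000 at 37% = $35,150.00
Next $115,500 at 28% = $32,340.00
Next $65,500 at 24% = $15,720.00
Remaining $938,146 at 20% = $187,629.20
Fee: $32,785.00 + $35,150.00 + $32,340.00 + $15,720.00 + $187,629.20 = $303,624.20
$303,624.20 is under the $420,000 cap.

$303,624.20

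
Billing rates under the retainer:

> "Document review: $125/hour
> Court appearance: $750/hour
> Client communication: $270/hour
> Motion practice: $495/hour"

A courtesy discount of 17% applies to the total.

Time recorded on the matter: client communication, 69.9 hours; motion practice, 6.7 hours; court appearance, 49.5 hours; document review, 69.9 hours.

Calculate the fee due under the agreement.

$56,483.16

Document review: 69.9 × $125 = $8,737.50
Court appearance: 49.5 × $750 = $37,125.00
Client communication: 69.9 × $270 = $18,873.00
Motion practice: 6.7 × $495 = $3,316.50
Subtotal: $68,052.00
Less 17% discount: −$11,568.84
Total: $68,052.00 − $11,568.84 = $56,483.16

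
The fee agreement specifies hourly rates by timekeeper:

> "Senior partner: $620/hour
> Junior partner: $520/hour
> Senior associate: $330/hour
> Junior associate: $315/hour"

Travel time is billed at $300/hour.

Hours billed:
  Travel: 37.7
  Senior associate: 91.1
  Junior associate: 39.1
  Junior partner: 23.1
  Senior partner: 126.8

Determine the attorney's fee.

$144,317.50

Senior partner: 126.8 × $620 = $78,616.00
Junior partner: 23.1 × $520 = $12,012.00
Senior associate: 91.1 × $330 = $30,063.00
Junior associate: 39.1 × $315 = $12,316.50
Subtotal: $78,616.00 + $12,012.00 + $30,063.00 + $12,316.50 = $133,007.50
Travel: 37.7 × $300 = $11,310.00
Total: $133,007.50 + $11,310.00 = $144,317.50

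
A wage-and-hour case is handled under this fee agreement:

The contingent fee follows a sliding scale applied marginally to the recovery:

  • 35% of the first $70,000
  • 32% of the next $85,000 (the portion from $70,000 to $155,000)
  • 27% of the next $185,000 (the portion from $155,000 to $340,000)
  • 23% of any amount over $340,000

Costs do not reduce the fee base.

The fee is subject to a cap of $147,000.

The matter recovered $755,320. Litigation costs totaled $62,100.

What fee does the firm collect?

$147,000.00

Fee base is the gross recovery, $755,320; costs are reimbursed separately.
First $70,000 at 35% = $24,500.00
Next $85,000 at 32% = $27,200.00
Next $185,000 at 27% = $49,950.00
Remaining $415,320 at 23% = $95,523.60
Fee: $24,500.00 + $27,200.00 + $49,950.00 + $95,523.60 = $197,173.60
$197,173.60 exceeds the $147,000 cap, so the fee is capped at $147,000.00.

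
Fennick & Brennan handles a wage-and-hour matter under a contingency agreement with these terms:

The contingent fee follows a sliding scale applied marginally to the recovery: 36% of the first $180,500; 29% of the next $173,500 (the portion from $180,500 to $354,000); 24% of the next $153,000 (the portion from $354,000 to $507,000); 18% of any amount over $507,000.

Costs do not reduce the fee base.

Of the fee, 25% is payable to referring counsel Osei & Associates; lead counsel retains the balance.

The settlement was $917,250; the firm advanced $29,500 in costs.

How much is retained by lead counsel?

$169,395.00

Fee base is the gross recovery, $917,250; costs are reimbursed separately.
First $180,500 at 36% = $64,980.00
Next $173,500 at 29% = $50,315.00
Next $153,000 at 24% = $36,720.00
Remaining $410,250 at 18% = $73,845.00
Fee: $64,980.00 + $50,315.00 + $36,720.00 + $73,845.00 = $225,860.00
Referral share: 25% of $225,860.00 = $56,465.00; lead counsel retains $225,860.00 − $56,465.00 = $169,395.00.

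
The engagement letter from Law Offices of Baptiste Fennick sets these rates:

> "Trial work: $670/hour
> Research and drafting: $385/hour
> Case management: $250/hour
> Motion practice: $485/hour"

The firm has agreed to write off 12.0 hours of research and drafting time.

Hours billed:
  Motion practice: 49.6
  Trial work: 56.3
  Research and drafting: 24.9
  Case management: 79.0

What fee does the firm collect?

Trial work: 56.3 × $670 = $37,721.00
Research and drafting: 24.9 × $385 = $9,586.50
Case management: 79.0 × $250 = $19,750.00
Motion practice: 49.6 × $485 = $24,056.00
Subtotal: $91,113.50
Write-off: 12.0 × $385 = $4,620.00
Total: $91,113.50 − $4,620.00 = $86,493.50

$86,493.50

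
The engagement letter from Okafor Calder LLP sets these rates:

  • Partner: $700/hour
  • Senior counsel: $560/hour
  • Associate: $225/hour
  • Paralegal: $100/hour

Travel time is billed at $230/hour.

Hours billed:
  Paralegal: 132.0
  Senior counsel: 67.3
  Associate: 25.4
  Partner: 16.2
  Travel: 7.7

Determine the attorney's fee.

Partner: 16.2 × $700 = $11,340.00
Senior counsel: 67.3 × $560 = $37,688.00
Associate: 25.4 × $225 = $5,715.00
Paralegal: 132.0 × $100 = $13,200.00
Subtotal: $11,340.00 + $37,688.00 + $5,715.00 + $13,200.00 = $67,943.00
Travel: 7.7 × $230 = $1,771.00
Total: $67,943.00 + $1,771.00 = $69,714.00

$69,714.00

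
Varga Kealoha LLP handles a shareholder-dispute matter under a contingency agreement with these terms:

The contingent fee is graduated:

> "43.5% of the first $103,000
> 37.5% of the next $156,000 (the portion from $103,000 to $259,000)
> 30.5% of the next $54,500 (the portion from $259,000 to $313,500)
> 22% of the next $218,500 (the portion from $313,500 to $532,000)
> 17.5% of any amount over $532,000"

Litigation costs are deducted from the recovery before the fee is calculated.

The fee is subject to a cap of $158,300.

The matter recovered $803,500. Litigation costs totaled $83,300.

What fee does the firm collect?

$158,300.00

Fee base (net of costs): $803,500 − $83,300 = $720,200
First $103,000 at 43.5% = $44,805.00
Next $156,000 at 37.5% = $58,500.00
Next $54,500 at 30.5% = $16,622.50
Next $218,500 at 22% = $48,070.00
Remaining $188,200 at 17.5% = $32,935.00
Fee: $44,805.00 + $58,500.00 + $16,622.50 + $48,070.00 + $32,935.00 = $200,932.50
$200,932.50 exceeds the $158,300 cap, so the fee is capped at $158,300.00.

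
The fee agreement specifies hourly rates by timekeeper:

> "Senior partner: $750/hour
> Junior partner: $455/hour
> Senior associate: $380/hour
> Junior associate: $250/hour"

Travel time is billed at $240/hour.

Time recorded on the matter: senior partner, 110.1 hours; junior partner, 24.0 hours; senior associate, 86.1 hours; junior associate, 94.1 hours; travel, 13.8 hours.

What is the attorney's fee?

Senior partner: 110.1 × $750 = $82,575.00
Junior partner: 24.0 × $455 = $10,920.00
Senior associate: 86.1 × $380 = $32,718.00
Junior associate: 94.1 × $250 = $23,525.00
Subtotal: $82,575.00 + $10,920.00 + $32,718.00 + $23,525.00 = $149,738.00
Travel: 13.8 × $240 = $3,312.00
Total: $149,738.00 + $3,312.00 = $153,050.00

$153,050.00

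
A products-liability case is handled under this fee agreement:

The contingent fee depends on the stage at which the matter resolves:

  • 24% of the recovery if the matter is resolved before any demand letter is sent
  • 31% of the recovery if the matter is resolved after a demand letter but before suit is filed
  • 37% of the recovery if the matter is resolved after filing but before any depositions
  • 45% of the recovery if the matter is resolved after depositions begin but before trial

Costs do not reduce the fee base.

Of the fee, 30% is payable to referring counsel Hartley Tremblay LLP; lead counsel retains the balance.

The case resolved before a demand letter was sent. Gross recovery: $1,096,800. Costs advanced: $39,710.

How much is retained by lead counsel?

Fee base is the gross recovery, $1,096,800; costs are reimbursed separately.
The matter resolved before a demand letter was sent, so the 24% rate applies.
$1,096,800 × 24% = $263,232.00
Referral share: 30% of $263,232.00 = $78,969.60; lead counsel retains $263,232.00 − $78,969.60 = $184,262.40.

$184,262.40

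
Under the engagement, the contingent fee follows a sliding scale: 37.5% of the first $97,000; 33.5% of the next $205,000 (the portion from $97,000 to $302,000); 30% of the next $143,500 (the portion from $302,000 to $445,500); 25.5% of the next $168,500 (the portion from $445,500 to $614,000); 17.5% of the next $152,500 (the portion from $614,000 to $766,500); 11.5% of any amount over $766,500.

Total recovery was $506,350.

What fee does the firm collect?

First $97,000 at 37.5% = $36,375.00
Next $205,000 at 33.5% = $68,675.00
Next $143,500 at 30% = $43,050.00
Remaining $60,850 at 25.5% = $15,516.75
Fee: $36,375.00 + $68,675.00 + $43,050.00 + $15,516.75 = $163,616.75

$163,616.75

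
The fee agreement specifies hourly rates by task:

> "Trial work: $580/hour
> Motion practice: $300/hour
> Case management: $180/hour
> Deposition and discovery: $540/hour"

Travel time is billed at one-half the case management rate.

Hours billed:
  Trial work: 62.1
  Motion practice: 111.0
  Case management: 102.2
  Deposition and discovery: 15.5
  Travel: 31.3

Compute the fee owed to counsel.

Trial work: 62.1 × $580 = $36,018.00
Motion practice: 111.0 × $300 = $33,300.00
Case management: 102.2 × $180 = $18,396.00
Deposition and discovery: 15.5 × $540 = $8,370.00
Subtotal: $36,018.00 + $33,300.00 + $18,396.00 + $8,370.00 = $96,084.00
Travel: 31.3 × ($180 ÷ 2) = 31.3 × $90.00 = $2,817.00
Total: $96,084.00 + $2,817.00 = $98,901.00

$98,901.00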